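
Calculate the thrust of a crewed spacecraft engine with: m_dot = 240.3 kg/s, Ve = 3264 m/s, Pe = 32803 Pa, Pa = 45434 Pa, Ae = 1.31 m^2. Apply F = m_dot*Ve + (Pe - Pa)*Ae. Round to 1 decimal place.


Step 1: Momentum thrust = m_dot * Ve = 240.3 * 3264 = 784339.2 N
Step 2: Pressure thrust = (Pe - Pa) * Ae = (32803 - 45434) * 1.31 = -16546.61 N
Step 3: Total thrust F = 784339.2 + -16546.61 = 767792.6 N

767792.6


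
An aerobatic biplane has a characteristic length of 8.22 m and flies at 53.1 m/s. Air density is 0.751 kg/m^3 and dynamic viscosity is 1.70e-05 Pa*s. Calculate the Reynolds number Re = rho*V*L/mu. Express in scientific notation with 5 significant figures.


Step 1: Numerator = rho * V * L = 0.751 * 53.1 * 8.22 = 327.797982
Step 2: Re = 327.797982 / 1.70e-05
Step 3: Re = 1.9282e+07

1.9282e+07


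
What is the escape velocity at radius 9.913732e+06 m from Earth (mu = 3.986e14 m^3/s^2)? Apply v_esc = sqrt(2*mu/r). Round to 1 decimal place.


Step 1: 2*mu/r = 2 * 3.986e14 / 9.913732e+06 = 80413713.0195
Step 2: v_esc = sqrt(80413713.0195) = 8967.4 m/s

8967.4


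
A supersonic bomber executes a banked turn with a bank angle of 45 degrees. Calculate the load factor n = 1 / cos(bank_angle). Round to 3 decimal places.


Step 1: Convert 45 degrees to radians = 0.785398
Step 2: cos(45 deg) = 0.707107
Step 3: n = 1 / 0.707107 = 1.414

1.414


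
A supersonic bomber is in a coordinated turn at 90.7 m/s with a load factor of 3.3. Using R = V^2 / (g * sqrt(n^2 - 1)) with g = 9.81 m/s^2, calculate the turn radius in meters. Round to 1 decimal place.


Step 1: V^2 = 90.7^2 = 8226.49
Step 2: n^2 - 1 = 3.3^2 - 1 = 9.89
Step 3: sqrt(9.89) = 3.144837
Step 4: R = 8226.49 / (9.81 * 3.144837) = 266.7 m

266.7


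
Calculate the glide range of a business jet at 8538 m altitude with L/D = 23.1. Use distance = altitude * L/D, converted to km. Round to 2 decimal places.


Step 1: Glide distance = altitude * L/D = 8538 * 23.1 = 197227.8 m
Step 2: Convert to km: 197227.8 / 1000 = 197.23 km

197.23


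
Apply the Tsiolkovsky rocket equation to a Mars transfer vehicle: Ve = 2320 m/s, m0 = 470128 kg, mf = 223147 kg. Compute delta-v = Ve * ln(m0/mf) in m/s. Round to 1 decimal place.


Step 1: Mass ratio m0/mf = 470128 / 223147 = 2.106809
Step 2: ln(2.106809) = 0.745174
Step 3: delta-v = 2320 * 0.745174 = 1728.8 m/s

1728.8


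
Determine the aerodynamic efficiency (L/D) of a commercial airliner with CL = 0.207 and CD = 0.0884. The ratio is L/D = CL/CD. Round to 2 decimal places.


Step 1: L/D = CL / CD = 0.207 / 0.0884
Step 2: L/D = 2.34

2.34


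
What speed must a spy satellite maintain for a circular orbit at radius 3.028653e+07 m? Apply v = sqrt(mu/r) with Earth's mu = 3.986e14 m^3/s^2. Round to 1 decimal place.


Step 1: mu / r = 3.986e14 / 3.028653e+07 = 13160966.2777
Step 2: v = sqrt(13160966.2777) = 3627.8 m/s

3627.8


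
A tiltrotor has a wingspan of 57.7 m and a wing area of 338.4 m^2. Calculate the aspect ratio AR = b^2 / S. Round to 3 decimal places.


Step 1: b^2 = 57.7^2 = 3329.29
Step 2: AR = 3329.29 / 338.4 = 9.838

9.838


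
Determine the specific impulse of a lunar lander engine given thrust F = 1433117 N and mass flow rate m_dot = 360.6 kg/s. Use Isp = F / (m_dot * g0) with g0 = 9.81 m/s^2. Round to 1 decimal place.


Step 1: m_dot * g0 = 360.6 * 9.81 = 3537.49
Step 2: Isp = 1433117 / 3537.49 = 405.1 s

405.1


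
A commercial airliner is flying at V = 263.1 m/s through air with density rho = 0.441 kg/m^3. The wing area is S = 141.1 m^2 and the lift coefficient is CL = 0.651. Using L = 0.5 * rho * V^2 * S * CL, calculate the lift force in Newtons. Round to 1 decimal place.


Step 1: Calculate dynamic pressure q = 0.5 * 0.441 * 263.1^2 = 0.5 * 0.441 * 69221.61 = 15263.365 Pa
Step 2: Multiply by wing area and lift coefficient: L = 15263.365 * 141.1 * 0.651
Step 3: L = 2153660.8022 * 0.651 = 1402033.2 N

1402033.2


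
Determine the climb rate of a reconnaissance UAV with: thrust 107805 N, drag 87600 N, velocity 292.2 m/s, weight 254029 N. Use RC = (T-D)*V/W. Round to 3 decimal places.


Step 1: Excess thrust = T - D = 107805 - 87600 = 20205 N
Step 2: Excess power = 20205 * 292.2 = 5903901.0 W
Step 3: RC = 5903901.0 / 254029 = 23.241 m/s

23.241


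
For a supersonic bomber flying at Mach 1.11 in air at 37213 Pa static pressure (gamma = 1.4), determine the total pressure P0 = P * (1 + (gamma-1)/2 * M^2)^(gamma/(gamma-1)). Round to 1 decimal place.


Step 1: (gamma-1)/2 * M^2 = 0.2 * 1.2321 = 0.24642
Step 2: 1 + 0.24642 = 1.24642
Step 3: Exponent gamma/(gamma-1) = 3.5
Step 4: P0 = 37213 * 1.24642^3.5 = 80448.9 Pa

80448.9


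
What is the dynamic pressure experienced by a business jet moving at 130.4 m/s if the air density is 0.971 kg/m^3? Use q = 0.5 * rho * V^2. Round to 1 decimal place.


Step 1: V^2 = 130.4^2 = 17004.16
Step 2: q = 0.5 * 0.971 * 17004.16
Step 3: q = 8255.5 Pa

8255.5


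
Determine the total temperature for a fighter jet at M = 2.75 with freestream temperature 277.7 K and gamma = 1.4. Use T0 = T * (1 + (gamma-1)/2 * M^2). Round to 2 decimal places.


Step 1: (gamma-1)/2 = 0.2
Step 2: M^2 = 7.5625
Step 3: 1 + 0.2 * 7.5625 = 2.5125
Step 4: T0 = 277.7 * 2.5125 = 697.72 K

697.72


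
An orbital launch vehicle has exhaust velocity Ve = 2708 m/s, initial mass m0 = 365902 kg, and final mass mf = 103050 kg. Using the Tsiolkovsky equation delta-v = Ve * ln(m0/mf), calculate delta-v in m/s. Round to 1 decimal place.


Step 1: Mass ratio m0/mf = 365902 / 103050 = 3.550723
Step 2: ln(3.550723) = 1.267151
Step 3: delta-v = 2708 * 1.267151 = 3431.4 m/s

3431.4


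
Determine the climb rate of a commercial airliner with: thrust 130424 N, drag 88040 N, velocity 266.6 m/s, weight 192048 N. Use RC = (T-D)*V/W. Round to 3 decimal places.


Step 1: Excess thrust = T - D = 130424 - 88040 = 42384 N
Step 2: Excess power = 42384 * 266.6 = 11299574.4 W
Step 3: RC = 11299574.4 / 192048 = 58.837 m/s

58.837


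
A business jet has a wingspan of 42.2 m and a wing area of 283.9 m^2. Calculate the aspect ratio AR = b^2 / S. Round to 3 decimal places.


Step 1: b^2 = 42.2^2 = 1780.84
Step 2: AR = 1780.84 / 283.9 = 6.273

6.273


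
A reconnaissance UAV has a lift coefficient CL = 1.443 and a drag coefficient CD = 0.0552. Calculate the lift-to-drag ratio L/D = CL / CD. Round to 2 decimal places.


Step 1: L/D = CL / CD = 1.443 / 0.0552
Step 2: L/D = 26.14

26.14


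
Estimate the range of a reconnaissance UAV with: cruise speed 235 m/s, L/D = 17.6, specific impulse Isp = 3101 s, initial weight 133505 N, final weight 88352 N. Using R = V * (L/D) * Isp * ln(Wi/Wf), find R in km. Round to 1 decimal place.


Step 1: Coefficient = V * (L/D) * Isp = 235 * 17.6 * 3101 = 12825736.0 m
Step 2: Wi/Wf = 133505 / 88352 = 1.511058
Step 3: ln(1.511058) = 0.41281
Step 4: R = 12825736.0 * 0.41281 = 5294593.3 m = 5294.6 km

5294.6


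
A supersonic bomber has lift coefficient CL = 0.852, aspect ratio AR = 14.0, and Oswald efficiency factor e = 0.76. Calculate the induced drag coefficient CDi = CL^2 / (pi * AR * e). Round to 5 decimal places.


Step 1: CL^2 = 0.852^2 = 0.725904
Step 2: pi * AR * e = 3.14159 * 14.0 * 0.76 = 33.426546
Step 3: CDi = 0.725904 / 33.426546 = 0.02172

0.02172


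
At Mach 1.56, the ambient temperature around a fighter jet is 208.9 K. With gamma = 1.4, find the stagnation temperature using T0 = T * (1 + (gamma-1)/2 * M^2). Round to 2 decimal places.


Step 1: (gamma-1)/2 = 0.2
Step 2: M^2 = 2.4336
Step 3: 1 + 0.2 * 2.4336 = 1.48672
Step 4: T0 = 208.9 * 1.48672 = 310.58 K

310.58


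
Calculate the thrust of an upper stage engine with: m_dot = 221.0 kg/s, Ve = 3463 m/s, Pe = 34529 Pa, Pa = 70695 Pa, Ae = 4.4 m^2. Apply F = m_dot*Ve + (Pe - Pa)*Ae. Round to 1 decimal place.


Step 1: Momentum thrust = m_dot * Ve = 221.0 * 3463 = 765323.0 N
Step 2: Pressure thrust = (Pe - Pa) * Ae = (34529 - 70695) * 4.4 = -159130.4 N
Step 3: Total thrust F = 765323.0 + -159130.4 = 606192.6 N

606192.6


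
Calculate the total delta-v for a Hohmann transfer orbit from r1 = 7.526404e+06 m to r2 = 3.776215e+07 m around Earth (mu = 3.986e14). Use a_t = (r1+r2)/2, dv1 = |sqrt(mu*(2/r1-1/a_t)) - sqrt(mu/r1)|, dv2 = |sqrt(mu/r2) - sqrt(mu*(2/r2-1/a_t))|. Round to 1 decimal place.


Step 1: Transfer semi-major axis a_t = (7.526404e+06 + 3.776215e+07) / 2 = 2.264428e+07 m
Step 2: v1 (circular at r1) = sqrt(mu/r1) = 7277.38 m/s
Step 3: v_t1 = sqrt(mu*(2/r1 - 1/a_t)) = 9397.75 m/s
Step 4: dv1 = |9397.75 - 7277.38| = 2120.38 m/s
Step 5: v2 (circular at r2) = 3248.93 m/s, v_t2 = 1873.07 m/s
Step 6: dv2 = |3248.93 - 1873.07| = 1375.86 m/s
Step 7: Total delta-v = 2120.38 + 1375.86 = 3496.2 m/s

3496.2


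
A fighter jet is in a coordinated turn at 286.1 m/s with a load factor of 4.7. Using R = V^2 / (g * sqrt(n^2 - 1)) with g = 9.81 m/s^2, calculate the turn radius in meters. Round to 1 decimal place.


Step 1: V^2 = 286.1^2 = 81853.21
Step 2: n^2 - 1 = 4.7^2 - 1 = 21.09
Step 3: sqrt(21.09) = 4.592385
Step 4: R = 81853.21 / (9.81 * 4.592385) = 1816.9 m

1816.9


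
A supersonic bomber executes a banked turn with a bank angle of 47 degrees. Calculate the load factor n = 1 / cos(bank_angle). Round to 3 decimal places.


Step 1: Convert 47 degrees to radians = 0.820305
Step 2: cos(47 deg) = 0.681998
Step 3: n = 1 / 0.681998 = 1.466

1.466


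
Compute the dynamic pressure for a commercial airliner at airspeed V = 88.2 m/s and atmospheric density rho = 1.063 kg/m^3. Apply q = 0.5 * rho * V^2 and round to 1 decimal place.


Step 1: V^2 = 88.2^2 = 7779.24
Step 2: q = 0.5 * 1.063 * 7779.24
Step 3: q = 4134.7 Pa

4134.7


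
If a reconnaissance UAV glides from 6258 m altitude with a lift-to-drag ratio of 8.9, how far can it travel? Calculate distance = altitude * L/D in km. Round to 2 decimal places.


Step 1: Glide distance = altitude * L/D = 6258 * 8.9 = 55696.2 m
Step 2: Convert to km: 55696.2 / 1000 = 55.70 km

55.70


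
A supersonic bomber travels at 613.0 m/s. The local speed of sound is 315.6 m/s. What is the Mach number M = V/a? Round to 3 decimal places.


Step 1: M = V / a = 613.0 / 315.6
Step 2: M = 1.942

1.942


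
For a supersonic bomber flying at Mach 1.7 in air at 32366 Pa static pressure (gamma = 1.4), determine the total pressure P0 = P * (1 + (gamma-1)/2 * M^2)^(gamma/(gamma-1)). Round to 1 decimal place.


Step 1: (gamma-1)/2 * M^2 = 0.2 * 2.89 = 0.578
Step 2: 1 + 0.578 = 1.578
Step 3: Exponent gamma/(gamma-1) = 3.5
Step 4: P0 = 32366 * 1.578^3.5 = 159758.3 Pa

159758.3


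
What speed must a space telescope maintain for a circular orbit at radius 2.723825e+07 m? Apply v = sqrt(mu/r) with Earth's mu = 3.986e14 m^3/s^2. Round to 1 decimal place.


Step 1: mu / r = 3.986e14 / 2.723825e+07 = 14633832.9371
Step 2: v = sqrt(14633832.9371) = 3825.4 m/s

3825.4


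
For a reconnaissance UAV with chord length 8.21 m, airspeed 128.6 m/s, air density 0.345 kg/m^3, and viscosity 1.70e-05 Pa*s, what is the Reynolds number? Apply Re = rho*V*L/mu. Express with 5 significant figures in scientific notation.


Step 1: Numerator = rho * V * L = 0.345 * 128.6 * 8.21 = 364.25307
Step 2: Re = 364.25307 / 1.70e-05
Step 3: Re = 2.1427e+07

2.1427e+07


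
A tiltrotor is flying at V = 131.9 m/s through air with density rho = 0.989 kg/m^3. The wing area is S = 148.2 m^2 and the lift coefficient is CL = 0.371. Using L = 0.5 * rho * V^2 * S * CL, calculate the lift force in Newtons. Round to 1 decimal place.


Step 1: Calculate dynamic pressure q = 0.5 * 0.989 * 131.9^2 = 0.5 * 0.989 * 17397.61 = 8603.1181 Pa
Step 2: Multiply by wing area and lift coefficient: L = 8603.1181 * 148.2 * 0.371
Step 3: L = 1274982.1091 * 0.371 = 473018.4 N

473018.4


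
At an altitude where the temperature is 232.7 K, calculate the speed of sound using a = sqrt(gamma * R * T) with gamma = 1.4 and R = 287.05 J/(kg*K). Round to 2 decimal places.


Step 1: gamma * R * T = 1.4 * 287.05 * 232.7 = 93515.149
Step 2: a = sqrt(93515.149) = 305.80 m/s

305.80


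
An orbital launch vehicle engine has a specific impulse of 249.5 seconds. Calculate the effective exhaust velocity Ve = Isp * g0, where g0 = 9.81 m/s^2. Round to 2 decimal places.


Step 1: Ve = Isp * g0 = 249.5 * 9.81
Step 2: Ve = 2447.60 m/s

2447.60


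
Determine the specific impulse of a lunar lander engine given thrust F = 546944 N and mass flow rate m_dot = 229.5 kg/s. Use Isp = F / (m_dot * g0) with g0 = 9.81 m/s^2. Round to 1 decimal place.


Step 1: m_dot * g0 = 229.5 * 9.81 = 2251.39
Step 2: Isp = 546944 / 2251.39 = 242.9 s

242.9


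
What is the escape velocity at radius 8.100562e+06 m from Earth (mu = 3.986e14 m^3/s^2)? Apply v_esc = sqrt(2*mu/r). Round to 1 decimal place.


Step 1: 2*mu/r = 2 * 3.986e14 / 8.100562e+06 = 98412924.9304
Step 2: v_esc = sqrt(98412924.9304) = 9920.3 m/s

9920.3


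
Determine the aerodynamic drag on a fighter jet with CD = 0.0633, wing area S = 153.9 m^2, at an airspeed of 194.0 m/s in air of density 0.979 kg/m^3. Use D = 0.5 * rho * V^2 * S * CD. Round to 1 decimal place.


Step 1: Dynamic pressure q = 0.5 * 0.979 * 194.0^2 = 18422.822 Pa
Step 2: Drag D = q * S * CD = 18422.822 * 153.9 * 0.0633
Step 3: D = 179472.7 N

179472.7


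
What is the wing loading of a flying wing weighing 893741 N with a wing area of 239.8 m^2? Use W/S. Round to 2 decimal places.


Step 1: Wing loading = W / S = 893741 / 239.8
Step 2: Wing loading = 3727.03 N/m^2

3727.03


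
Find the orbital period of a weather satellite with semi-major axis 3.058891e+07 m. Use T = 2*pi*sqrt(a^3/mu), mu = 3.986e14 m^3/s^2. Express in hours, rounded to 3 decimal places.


Step 1: a^3 / mu = 2.862147e+22 / 3.986e14 = 7.180500e+07
Step 2: sqrt(7.180500e+07) = 8473.7833 s
Step 3: T = 2*pi * 8473.7833 = 53242.35 s
Step 4: T in hours = 53242.35 / 3600 = 14.790 hours

14.790


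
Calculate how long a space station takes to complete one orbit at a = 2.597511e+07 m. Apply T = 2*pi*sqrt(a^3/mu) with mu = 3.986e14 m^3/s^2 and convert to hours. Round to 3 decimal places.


Step 1: a^3 / mu = 1.752557e+22 / 3.986e14 = 4.396782e+07
Step 2: sqrt(4.396782e+07) = 6630.8232 s
Step 3: T = 2*pi * 6630.8232 = 41662.69 s
Step 4: T in hours = 41662.69 / 3600 = 11.573 hours

11.573


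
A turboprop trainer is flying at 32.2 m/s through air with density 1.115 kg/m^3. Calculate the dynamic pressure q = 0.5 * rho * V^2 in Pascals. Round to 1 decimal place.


Step 1: V^2 = 32.2^2 = 1036.84
Step 2: q = 0.5 * 1.115 * 1036.84
Step 3: q = 578.0 Pa

578.0


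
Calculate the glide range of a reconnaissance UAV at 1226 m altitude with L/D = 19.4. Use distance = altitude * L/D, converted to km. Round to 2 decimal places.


Step 1: Glide distance = altitude * L/D = 1226 * 19.4 = 23784.4 m
Step 2: Convert to km: 23784.4 / 1000 = 23.78 km

23.78


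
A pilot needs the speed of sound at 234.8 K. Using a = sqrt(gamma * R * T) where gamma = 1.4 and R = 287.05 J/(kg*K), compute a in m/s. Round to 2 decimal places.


Step 1: gamma * R * T = 1.4 * 287.05 * 234.8 = 94359.076
Step 2: a = sqrt(94359.076) = 307.18 m/s

307.18


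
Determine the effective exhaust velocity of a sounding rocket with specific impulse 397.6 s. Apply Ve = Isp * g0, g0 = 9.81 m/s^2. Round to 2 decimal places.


Step 1: Ve = Isp * g0 = 397.6 * 9.81
Step 2: Ve = 3900.46 m/s

3900.46


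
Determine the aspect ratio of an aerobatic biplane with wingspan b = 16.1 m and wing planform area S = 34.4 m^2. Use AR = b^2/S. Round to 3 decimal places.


Step 1: b^2 = 16.1^2 = 259.21
Step 2: AR = 259.21 / 34.4 = 7.535

7.535


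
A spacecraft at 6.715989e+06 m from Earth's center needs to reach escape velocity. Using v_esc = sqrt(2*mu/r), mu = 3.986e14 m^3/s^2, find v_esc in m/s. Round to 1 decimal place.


Step 1: 2*mu/r = 2 * 3.986e14 / 6.715989e+06 = 118701802.5193
Step 2: v_esc = sqrt(118701802.5193) = 10895.0 m/s

10895.0


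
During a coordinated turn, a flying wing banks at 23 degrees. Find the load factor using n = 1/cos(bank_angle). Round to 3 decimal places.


Step 1: Convert 23 degrees to radians = 0.401426
Step 2: cos(23 deg) = 0.920505
Step 3: n = 1 / 0.920505 = 1.086

1.086


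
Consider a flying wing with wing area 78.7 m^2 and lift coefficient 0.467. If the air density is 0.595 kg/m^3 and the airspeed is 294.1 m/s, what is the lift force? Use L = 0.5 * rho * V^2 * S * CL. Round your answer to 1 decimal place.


Step 1: Calculate dynamic pressure q = 0.5 * 0.595 * 294.1^2 = 0.5 * 0.595 * 86494.81 = 25732.206 Pa
Step 2: Multiply by wing area and lift coefficient: L = 25732.206 * 78.7 * 0.467
Step 3: L = 2025124.6102 * 0.467 = 945733.2 N

945733.2


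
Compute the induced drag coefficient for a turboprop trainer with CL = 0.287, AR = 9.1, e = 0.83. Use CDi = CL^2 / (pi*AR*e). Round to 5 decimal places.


Step 1: CL^2 = 0.287^2 = 0.082369
Step 2: pi * AR * e = 3.14159 * 9.1 * 0.83 = 23.728449
Step 3: CDi = 0.082369 / 23.728449 = 0.00347

0.00347


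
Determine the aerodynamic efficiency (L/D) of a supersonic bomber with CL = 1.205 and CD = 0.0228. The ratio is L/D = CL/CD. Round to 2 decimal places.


Step 1: L/D = CL / CD = 1.205 / 0.0228
Step 2: L/D = 52.85

52.85


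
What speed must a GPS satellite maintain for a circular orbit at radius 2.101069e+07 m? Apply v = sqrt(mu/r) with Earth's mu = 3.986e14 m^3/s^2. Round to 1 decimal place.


Step 1: mu / r = 3.986e14 / 2.101069e+07 = 18971295.0884
Step 2: v = sqrt(18971295.0884) = 4355.6 m/s

4355.6


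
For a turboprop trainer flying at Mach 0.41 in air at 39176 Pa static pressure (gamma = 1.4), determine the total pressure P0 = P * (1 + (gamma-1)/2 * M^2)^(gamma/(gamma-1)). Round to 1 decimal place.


Step 1: (gamma-1)/2 * M^2 = 0.2 * 0.1681 = 0.03362
Step 2: 1 + 0.03362 = 1.03362
Step 3: Exponent gamma/(gamma-1) = 3.5
Step 4: P0 = 39176 * 1.03362^3.5 = 43982.8 Pa

43982.8


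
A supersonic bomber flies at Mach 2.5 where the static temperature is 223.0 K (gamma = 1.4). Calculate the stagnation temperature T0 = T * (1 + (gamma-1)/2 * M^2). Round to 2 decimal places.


Step 1: (gamma-1)/2 = 0.2
Step 2: M^2 = 6.25
Step 3: 1 + 0.2 * 6.25 = 2.25
Step 4: T0 = 223.0 * 2.25 = 501.75 K

501.75


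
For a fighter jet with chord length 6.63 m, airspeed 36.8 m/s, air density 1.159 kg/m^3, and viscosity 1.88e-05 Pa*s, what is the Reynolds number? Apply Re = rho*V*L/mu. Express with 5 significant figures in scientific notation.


Step 1: Numerator = rho * V * L = 1.159 * 36.8 * 6.63 = 282.777456
Step 2: Re = 282.777456 / 1.88e-05
Step 3: Re = 1.5041e+07

1.5041e+07


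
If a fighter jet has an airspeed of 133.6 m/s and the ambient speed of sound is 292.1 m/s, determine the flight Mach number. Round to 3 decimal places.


Step 1: M = V / a = 133.6 / 292.1
Step 2: M = 0.457

0.457


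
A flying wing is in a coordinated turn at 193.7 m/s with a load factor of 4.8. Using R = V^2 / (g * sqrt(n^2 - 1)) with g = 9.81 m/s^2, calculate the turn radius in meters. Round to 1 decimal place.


Step 1: V^2 = 193.7^2 = 37519.69
Step 2: n^2 - 1 = 4.8^2 - 1 = 22.04
Step 3: sqrt(22.04) = 4.694678
Step 4: R = 37519.69 / (9.81 * 4.694678) = 814.7 m

814.7


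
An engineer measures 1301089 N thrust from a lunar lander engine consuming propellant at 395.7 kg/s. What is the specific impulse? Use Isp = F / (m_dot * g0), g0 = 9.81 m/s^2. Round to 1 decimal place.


Step 1: m_dot * g0 = 395.7 * 9.81 = 3881.82
Step 2: Isp = 1301089 / 3881.82 = 335.2 s

335.2


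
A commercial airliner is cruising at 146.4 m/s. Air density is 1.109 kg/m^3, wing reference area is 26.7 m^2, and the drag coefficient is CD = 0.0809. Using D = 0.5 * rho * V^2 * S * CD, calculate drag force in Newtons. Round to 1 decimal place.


Step 1: Dynamic pressure q = 0.5 * 1.109 * 146.4^2 = 11884.5763 Pa
Step 2: Drag D = q * S * CD = 11884.5763 * 26.7 * 0.0809
Step 3: D = 25671.0 N

25671.0


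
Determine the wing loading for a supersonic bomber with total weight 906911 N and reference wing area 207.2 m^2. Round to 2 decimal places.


Step 1: Wing loading = W / S = 906911 / 207.2
Step 2: Wing loading = 4376.98 N/m^2

4376.98


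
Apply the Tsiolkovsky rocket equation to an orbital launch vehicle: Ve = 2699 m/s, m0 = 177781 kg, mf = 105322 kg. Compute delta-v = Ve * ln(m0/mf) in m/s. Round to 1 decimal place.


Step 1: Mass ratio m0/mf = 177781 / 105322 = 1.687976
Step 2: ln(1.687976) = 0.52353
Step 3: delta-v = 2699 * 0.52353 = 1413.0 m/s

1413.0


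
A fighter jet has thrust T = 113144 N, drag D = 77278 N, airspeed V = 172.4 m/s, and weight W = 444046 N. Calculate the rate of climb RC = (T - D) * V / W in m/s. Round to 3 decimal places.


Step 1: Excess thrust = T - D = 113144 - 77278 = 35866 N
Step 2: Excess power = 35866 * 172.4 = 6183298.4 W
Step 3: RC = 6183298.4 / 444046 = 13.925 m/s

13.925


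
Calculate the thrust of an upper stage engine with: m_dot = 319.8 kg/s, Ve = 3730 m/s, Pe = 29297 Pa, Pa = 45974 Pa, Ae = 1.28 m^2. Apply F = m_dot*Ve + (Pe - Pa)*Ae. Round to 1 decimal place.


Step 1: Momentum thrust = m_dot * Ve = 319.8 * 3730 = 1192854.0 N
Step 2: Pressure thrust = (Pe - Pa) * Ae = (29297 - 45974) * 1.28 = -21346.56 N
Step 3: Total thrust F = 1192854.0 + -21346.56 = 1171507.4 N

1171507.4


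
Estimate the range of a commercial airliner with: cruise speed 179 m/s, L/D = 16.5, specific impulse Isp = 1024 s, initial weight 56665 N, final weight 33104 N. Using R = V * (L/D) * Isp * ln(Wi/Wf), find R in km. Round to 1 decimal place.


Step 1: Coefficient = V * (L/D) * Isp = 179 * 16.5 * 1024 = 3024384.0 m
Step 2: Wi/Wf = 56665 / 33104 = 1.711727
Step 3: ln(1.711727) = 0.537503
Step 4: R = 3024384.0 * 0.537503 = 1625614.3 m = 1625.6 km

1625.6


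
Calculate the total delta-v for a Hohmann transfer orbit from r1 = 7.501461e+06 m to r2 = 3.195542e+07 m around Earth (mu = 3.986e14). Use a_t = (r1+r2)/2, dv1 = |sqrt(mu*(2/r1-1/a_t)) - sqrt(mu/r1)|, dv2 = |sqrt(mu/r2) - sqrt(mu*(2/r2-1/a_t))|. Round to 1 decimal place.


Step 1: Transfer semi-major axis a_t = (7.501461e+06 + 3.195542e+07) / 2 = 1.972844e+07 m
Step 2: v1 (circular at r1) = sqrt(mu/r1) = 7289.47 m/s
Step 3: v_t1 = sqrt(mu*(2/r1 - 1/a_t)) = 9277.3 m/s
Step 4: dv1 = |9277.3 - 7289.47| = 1987.83 m/s
Step 5: v2 (circular at r2) = 3531.8 m/s, v_t2 = 2177.82 m/s
Step 6: dv2 = |3531.8 - 2177.82| = 1353.98 m/s
Step 7: Total delta-v = 1987.83 + 1353.98 = 3341.8 m/s

3341.8


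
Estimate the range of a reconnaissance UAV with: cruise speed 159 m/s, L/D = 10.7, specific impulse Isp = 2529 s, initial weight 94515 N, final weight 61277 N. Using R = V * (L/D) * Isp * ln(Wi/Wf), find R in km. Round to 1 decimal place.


Step 1: Coefficient = V * (L/D) * Isp = 159 * 10.7 * 2529 = 4302587.7 m
Step 2: Wi/Wf = 94515 / 61277 = 1.542422
Step 3: ln(1.542422) = 0.433354
Step 4: R = 4302587.7 * 0.433354 = 1864543.5 m = 1864.5 km

1864.5


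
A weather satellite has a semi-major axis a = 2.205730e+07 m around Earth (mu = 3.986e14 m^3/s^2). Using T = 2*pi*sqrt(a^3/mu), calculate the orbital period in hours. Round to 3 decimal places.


Step 1: a^3 / mu = 1.073142e+22 / 3.986e14 = 2.692277e+07
Step 2: sqrt(2.692277e+07) = 5188.7157 s
Step 3: T = 2*pi * 5188.7157 = 32601.66 s
Step 4: T in hours = 32601.66 / 3600 = 9.056 hours

9.056


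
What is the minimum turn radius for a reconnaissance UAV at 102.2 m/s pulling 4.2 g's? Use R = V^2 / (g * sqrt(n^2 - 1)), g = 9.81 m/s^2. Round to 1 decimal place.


Step 1: V^2 = 102.2^2 = 10444.84
Step 2: n^2 - 1 = 4.2^2 - 1 = 16.64
Step 3: sqrt(16.64) = 4.079216
Step 4: R = 10444.84 / (9.81 * 4.079216) = 261.0 m

261.0


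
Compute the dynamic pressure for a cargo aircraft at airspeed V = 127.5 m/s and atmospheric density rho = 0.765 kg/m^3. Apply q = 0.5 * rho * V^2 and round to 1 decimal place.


Step 1: V^2 = 127.5^2 = 16256.25
Step 2: q = 0.5 * 0.765 * 16256.25
Step 3: q = 6218.0 Pa

6218.0


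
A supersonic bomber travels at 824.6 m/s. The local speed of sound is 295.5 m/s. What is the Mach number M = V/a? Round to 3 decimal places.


Step 1: M = V / a = 824.6 / 295.5
Step 2: M = 2.791

2.791


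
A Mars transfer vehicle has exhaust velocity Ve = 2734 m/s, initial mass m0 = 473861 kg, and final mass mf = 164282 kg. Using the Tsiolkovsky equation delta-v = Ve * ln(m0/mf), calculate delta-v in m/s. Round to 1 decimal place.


Step 1: Mass ratio m0/mf = 473861 / 164282 = 2.884437
Step 2: ln(2.884437) = 1.05933
Step 3: delta-v = 2734 * 1.05933 = 2896.2 m/s

2896.2


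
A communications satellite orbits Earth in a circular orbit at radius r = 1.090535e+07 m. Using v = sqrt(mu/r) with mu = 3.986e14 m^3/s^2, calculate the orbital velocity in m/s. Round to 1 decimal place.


Step 1: mu / r = 3.986e14 / 1.090535e+07 = 36550867.2349
Step 2: v = sqrt(36550867.2349) = 6045.7 m/s

6045.7


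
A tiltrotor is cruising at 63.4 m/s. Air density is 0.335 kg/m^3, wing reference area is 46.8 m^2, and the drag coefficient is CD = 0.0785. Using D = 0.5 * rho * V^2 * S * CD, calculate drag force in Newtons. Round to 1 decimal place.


Step 1: Dynamic pressure q = 0.5 * 0.335 * 63.4^2 = 673.2763 Pa
Step 2: Drag D = q * S * CD = 673.2763 * 46.8 * 0.0785
Step 3: D = 2473.5 N

2473.5


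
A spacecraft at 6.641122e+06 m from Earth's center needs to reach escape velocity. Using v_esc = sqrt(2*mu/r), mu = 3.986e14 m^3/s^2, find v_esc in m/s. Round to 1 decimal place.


Step 1: 2*mu/r = 2 * 3.986e14 / 6.641122e+06 = 120039957.1036
Step 2: v_esc = sqrt(120039957.1036) = 10956.3 m/s

10956.3


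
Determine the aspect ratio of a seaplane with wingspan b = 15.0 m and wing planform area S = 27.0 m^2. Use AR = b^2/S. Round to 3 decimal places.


Step 1: b^2 = 15.0^2 = 225.0
Step 2: AR = 225.0 / 27.0 = 8.333

8.333


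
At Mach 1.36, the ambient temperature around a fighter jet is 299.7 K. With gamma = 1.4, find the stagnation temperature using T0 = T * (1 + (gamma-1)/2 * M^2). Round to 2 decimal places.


Step 1: (gamma-1)/2 = 0.2
Step 2: M^2 = 1.8496
Step 3: 1 + 0.2 * 1.8496 = 1.36992
Step 4: T0 = 299.7 * 1.36992 = 410.57 K

410.57


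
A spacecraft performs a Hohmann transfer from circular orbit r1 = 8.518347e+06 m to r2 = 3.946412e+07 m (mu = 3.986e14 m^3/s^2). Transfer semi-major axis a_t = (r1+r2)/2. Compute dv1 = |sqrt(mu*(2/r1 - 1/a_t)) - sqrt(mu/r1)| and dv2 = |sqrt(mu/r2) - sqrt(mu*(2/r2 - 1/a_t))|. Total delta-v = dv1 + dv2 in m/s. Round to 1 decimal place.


Step 1: Transfer semi-major axis a_t = (8.518347e+06 + 3.946412e+07) / 2 = 2.399123e+07 m
Step 2: v1 (circular at r1) = sqrt(mu/r1) = 6840.55 m/s
Step 3: v_t1 = sqrt(mu*(2/r1 - 1/a_t)) = 8773.36 m/s
Step 4: dv1 = |8773.36 - 6840.55| = 1932.81 m/s
Step 5: v2 (circular at r2) = 3178.1 m/s, v_t2 = 1893.73 m/s
Step 6: dv2 = |3178.1 - 1893.73| = 1284.37 m/s
Step 7: Total delta-v = 1932.81 + 1284.37 = 3217.2 m/s

3217.2


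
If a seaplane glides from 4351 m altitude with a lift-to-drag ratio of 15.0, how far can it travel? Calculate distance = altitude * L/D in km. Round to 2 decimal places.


Step 1: Glide distance = altitude * L/D = 4351 * 15.0 = 65265.0 m
Step 2: Convert to km: 65265.0 / 1000 = 65.27 km

65.27


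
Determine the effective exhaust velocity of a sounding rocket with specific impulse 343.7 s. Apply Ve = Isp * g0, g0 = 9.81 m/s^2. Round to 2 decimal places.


Step 1: Ve = Isp * g0 = 343.7 * 9.81
Step 2: Ve = 3371.70 m/s

3371.70


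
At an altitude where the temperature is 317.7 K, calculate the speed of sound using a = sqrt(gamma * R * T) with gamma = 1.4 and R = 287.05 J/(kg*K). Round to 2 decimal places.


Step 1: gamma * R * T = 1.4 * 287.05 * 317.7 = 127674.099
Step 2: a = sqrt(127674.099) = 357.32 m/s

357.32


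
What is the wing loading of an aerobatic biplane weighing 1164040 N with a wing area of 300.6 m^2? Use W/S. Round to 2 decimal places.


Step 1: Wing loading = W / S = 1164040 / 300.6
Step 2: Wing loading = 3872.39 N/m^2

3872.39


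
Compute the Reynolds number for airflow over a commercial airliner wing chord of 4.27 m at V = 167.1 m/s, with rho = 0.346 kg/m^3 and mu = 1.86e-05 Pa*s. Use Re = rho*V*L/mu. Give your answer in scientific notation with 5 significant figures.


Step 1: Numerator = rho * V * L = 0.346 * 167.1 * 4.27 = 246.876882
Step 2: Re = 246.876882 / 1.86e-05
Step 3: Re = 1.3273e+07

1.3273e+07


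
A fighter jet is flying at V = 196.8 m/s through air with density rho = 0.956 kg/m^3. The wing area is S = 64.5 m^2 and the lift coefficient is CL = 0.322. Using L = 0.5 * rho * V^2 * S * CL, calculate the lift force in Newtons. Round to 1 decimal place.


Step 1: Calculate dynamic pressure q = 0.5 * 0.956 * 196.8^2 = 0.5 * 0.956 * 38730.24 = 18513.0547 Pa
Step 2: Multiply by wing area and lift coefficient: L = 18513.0547 * 64.5 * 0.322
Step 3: L = 1194092.0294 * 0.322 = 384497.6 N

384497.6


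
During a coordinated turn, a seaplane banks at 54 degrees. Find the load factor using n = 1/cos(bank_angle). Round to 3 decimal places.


Step 1: Convert 54 degrees to radians = 0.942478
Step 2: cos(54 deg) = 0.587785
Step 3: n = 1 / 0.587785 = 1.701

1.701


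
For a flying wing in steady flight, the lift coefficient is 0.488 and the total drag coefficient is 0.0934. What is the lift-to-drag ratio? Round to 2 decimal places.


Step 1: L/D = CL / CD = 0.488 / 0.0934
Step 2: L/D = 5.22

5.22


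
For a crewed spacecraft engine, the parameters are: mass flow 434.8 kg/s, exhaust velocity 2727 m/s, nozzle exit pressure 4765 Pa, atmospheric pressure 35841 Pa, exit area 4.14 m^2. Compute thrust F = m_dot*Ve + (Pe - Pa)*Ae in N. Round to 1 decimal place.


Step 1: Momentum thrust = m_dot * Ve = 434.8 * 2727 = 1185699.6 N
Step 2: Pressure thrust = (Pe - Pa) * Ae = (4765 - 35841) * 4.14 = -128654.64 N
Step 3: Total thrust F = 1185699.6 + -128654.64 = 1057045.0 N

1057045.0


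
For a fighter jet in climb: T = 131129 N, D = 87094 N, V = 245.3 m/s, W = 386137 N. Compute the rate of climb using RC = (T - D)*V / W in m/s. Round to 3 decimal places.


Step 1: Excess thrust = T - D = 131129 - 87094 = 44035 N
Step 2: Excess power = 44035 * 245.3 = 10801785.5 W
Step 3: RC = 10801785.5 / 386137 = 27.974 m/s

27.974


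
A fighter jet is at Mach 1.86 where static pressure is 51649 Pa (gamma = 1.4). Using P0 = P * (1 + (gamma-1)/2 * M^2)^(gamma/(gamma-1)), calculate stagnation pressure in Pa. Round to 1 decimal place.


Step 1: (gamma-1)/2 * M^2 = 0.2 * 3.4596 = 0.69192
Step 2: 1 + 0.69192 = 1.69192
Step 3: Exponent gamma/(gamma-1) = 3.5
Step 4: P0 = 51649 * 1.69192^3.5 = 325380.3 Pa

325380.3


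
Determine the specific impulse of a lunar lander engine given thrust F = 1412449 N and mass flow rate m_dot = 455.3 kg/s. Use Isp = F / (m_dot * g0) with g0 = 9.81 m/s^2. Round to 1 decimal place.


Step 1: m_dot * g0 = 455.3 * 9.81 = 4466.49
Step 2: Isp = 1412449 / 4466.49 = 316.2 s

316.2


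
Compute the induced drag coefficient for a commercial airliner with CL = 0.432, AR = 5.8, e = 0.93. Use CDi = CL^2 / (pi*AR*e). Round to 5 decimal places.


Step 1: CL^2 = 0.432^2 = 0.186624
Step 2: pi * AR * e = 3.14159 * 5.8 * 0.93 = 16.945751
Step 3: CDi = 0.186624 / 16.945751 = 0.01101

0.01101


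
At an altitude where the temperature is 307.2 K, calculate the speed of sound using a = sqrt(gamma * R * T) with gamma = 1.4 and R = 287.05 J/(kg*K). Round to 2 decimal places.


Step 1: gamma * R * T = 1.4 * 287.05 * 307.2 = 123454.464
Step 2: a = sqrt(123454.464) = 351.36 m/s

351.36


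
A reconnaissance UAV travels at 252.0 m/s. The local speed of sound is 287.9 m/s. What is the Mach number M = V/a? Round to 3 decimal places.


Step 1: M = V / a = 252.0 / 287.9
Step 2: M = 0.875

0.875


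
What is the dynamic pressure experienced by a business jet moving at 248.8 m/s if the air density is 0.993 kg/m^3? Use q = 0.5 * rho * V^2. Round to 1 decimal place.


Step 1: V^2 = 248.8^2 = 61901.44
Step 2: q = 0.5 * 0.993 * 61901.44
Step 3: q = 30734.1 Pa

30734.1


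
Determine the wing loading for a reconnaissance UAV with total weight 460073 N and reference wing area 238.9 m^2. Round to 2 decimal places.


Step 1: Wing loading = W / S = 460073 / 238.9
Step 2: Wing loading = 1925.80 N/m^2

1925.80


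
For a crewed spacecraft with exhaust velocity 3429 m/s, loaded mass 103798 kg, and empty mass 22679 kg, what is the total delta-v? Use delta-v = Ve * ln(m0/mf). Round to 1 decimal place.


Step 1: Mass ratio m0/mf = 103798 / 22679 = 4.576833
Step 2: ln(4.576833) = 1.521007
Step 3: delta-v = 3429 * 1.521007 = 5215.5 m/s

5215.5


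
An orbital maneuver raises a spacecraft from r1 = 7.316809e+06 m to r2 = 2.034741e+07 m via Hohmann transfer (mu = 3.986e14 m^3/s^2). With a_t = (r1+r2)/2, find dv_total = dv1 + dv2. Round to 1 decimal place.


Step 1: Transfer semi-major axis a_t = (7.316809e+06 + 2.034741e+07) / 2 = 1.383211e+07 m
Step 2: v1 (circular at r1) = sqrt(mu/r1) = 7380.87 m/s
Step 3: v_t1 = sqrt(mu*(2/r1 - 1/a_t)) = 8951.96 m/s
Step 4: dv1 = |8951.96 - 7380.87| = 1571.09 m/s
Step 5: v2 (circular at r2) = 4426.03 m/s, v_t2 = 3219.07 m/s
Step 6: dv2 = |4426.03 - 3219.07| = 1206.95 m/s
Step 7: Total delta-v = 1571.09 + 1206.95 = 2778.0 m/s

2778.0


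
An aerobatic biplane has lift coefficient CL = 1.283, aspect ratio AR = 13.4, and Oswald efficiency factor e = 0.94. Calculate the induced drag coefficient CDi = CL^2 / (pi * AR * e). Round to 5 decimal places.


Step 1: CL^2 = 1.283^2 = 1.646089
Step 2: pi * AR * e = 3.14159 * 13.4 * 0.94 = 39.571501
Step 3: CDi = 1.646089 / 39.571501 = 0.04160

0.04160


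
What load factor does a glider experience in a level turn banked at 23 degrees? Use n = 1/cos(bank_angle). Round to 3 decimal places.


Step 1: Convert 23 degrees to radians = 0.401426
Step 2: cos(23 deg) = 0.920505
Step 3: n = 1 / 0.920505 = 1.086

1.086


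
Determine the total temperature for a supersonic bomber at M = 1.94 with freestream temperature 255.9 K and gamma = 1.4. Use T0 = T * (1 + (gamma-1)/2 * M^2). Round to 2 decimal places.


Step 1: (gamma-1)/2 = 0.2
Step 2: M^2 = 3.7636
Step 3: 1 + 0.2 * 3.7636 = 1.75272
Step 4: T0 = 255.9 * 1.75272 = 448.52 K

448.52


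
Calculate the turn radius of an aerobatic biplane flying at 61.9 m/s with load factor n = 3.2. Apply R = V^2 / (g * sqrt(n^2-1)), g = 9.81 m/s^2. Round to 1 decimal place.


Step 1: V^2 = 61.9^2 = 3831.61
Step 2: n^2 - 1 = 3.2^2 - 1 = 9.24
Step 3: sqrt(9.24) = 3.039737
Step 4: R = 3831.61 / (9.81 * 3.039737) = 128.5 m

128.5


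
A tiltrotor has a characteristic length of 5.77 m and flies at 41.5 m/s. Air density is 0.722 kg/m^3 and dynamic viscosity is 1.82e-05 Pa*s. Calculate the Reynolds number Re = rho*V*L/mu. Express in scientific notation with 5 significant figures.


Step 1: Numerator = rho * V * L = 0.722 * 41.5 * 5.77 = 172.88651
Step 2: Re = 172.88651 / 1.82e-05
Step 3: Re = 9.4993e+06

9.4993e+06


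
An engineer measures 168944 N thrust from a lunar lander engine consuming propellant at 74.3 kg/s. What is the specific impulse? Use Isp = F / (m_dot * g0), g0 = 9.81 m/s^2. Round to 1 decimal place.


Step 1: m_dot * g0 = 74.3 * 9.81 = 728.88
Step 2: Isp = 168944 / 728.88 = 231.8 s

231.8


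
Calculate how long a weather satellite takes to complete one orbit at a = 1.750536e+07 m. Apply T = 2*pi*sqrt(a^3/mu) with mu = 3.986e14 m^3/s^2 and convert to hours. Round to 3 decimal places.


Step 1: a^3 / mu = 5.364301e+21 / 3.986e14 = 1.345786e+07
Step 2: sqrt(1.345786e+07) = 3668.4949 s
Step 3: T = 2*pi * 3668.4949 = 23049.83 s
Step 4: T in hours = 23049.83 / 3600 = 6.403 hours

6.403


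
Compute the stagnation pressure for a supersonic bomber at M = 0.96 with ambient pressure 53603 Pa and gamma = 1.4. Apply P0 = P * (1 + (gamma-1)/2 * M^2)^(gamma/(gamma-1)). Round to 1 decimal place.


Step 1: (gamma-1)/2 * M^2 = 0.2 * 0.9216 = 0.18432
Step 2: 1 + 0.18432 = 1.18432
Step 3: Exponent gamma/(gamma-1) = 3.5
Step 4: P0 = 53603 * 1.18432^3.5 = 96901.6 Pa

96901.6


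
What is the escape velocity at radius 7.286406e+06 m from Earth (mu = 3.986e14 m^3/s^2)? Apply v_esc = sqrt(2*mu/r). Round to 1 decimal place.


Step 1: 2*mu/r = 2 * 3.986e14 / 7.286406e+06 = 109409220.403
Step 2: v_esc = sqrt(109409220.403) = 10459.9 m/s

10459.9


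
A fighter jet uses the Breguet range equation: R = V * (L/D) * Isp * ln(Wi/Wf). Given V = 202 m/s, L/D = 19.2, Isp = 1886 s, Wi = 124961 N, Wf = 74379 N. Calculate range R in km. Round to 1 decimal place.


Step 1: Coefficient = V * (L/D) * Isp = 202 * 19.2 * 1886 = 7314662.4 m
Step 2: Wi/Wf = 124961 / 74379 = 1.680058
Step 3: ln(1.680058) = 0.518828
Step 4: R = 7314662.4 * 0.518828 = 3795052.0 m = 3795.1 km

3795.1


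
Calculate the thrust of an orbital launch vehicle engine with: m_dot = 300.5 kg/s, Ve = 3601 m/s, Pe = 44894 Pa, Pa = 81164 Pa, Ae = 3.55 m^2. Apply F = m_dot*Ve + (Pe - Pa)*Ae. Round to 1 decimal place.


Step 1: Momentum thrust = m_dot * Ve = 300.5 * 3601 = 1082100.5 N
Step 2: Pressure thrust = (Pe - Pa) * Ae = (44894 - 81164) * 3.55 = -128758.50 N
Step 3: Total thrust F = 1082100.5 + -128758.50 = 953342.0 N

953342.0


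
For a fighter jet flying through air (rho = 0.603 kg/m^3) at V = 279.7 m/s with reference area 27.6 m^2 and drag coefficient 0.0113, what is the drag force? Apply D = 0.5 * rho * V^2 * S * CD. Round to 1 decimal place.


Step 1: Dynamic pressure q = 0.5 * 0.603 * 279.7^2 = 23586.9751 Pa
Step 2: Drag D = q * S * CD = 23586.9751 * 27.6 * 0.0113
Step 3: D = 7356.3 N

7356.3


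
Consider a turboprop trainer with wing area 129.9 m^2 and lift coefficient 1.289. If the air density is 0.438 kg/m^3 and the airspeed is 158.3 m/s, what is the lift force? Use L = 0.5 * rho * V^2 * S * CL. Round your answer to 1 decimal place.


Step 1: Calculate dynamic pressure q = 0.5 * 0.438 * 158.3^2 = 0.5 * 0.438 * 25058.89 = 5487.8969 Pa
Step 2: Multiply by wing area and lift coefficient: L = 5487.8969 * 129.9 * 1.289
Step 3: L = 712877.8086 * 1.289 = 918899.5 N

918899.5


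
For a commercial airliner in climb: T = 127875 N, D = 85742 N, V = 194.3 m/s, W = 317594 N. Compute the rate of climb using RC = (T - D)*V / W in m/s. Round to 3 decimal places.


Step 1: Excess thrust = T - D = 127875 - 85742 = 42133 N
Step 2: Excess power = 42133 * 194.3 = 8186441.9 W
Step 3: RC = 8186441.9 / 317594 = 25.776 m/s

25.776


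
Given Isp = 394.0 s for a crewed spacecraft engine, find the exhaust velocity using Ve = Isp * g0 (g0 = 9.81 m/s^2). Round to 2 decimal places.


Step 1: Ve = Isp * g0 = 394.0 * 9.81
Step 2: Ve = 3865.14 m/s

3865.14


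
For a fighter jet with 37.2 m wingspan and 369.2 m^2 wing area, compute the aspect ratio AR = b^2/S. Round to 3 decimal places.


Step 1: b^2 = 37.2^2 = 1383.84
Step 2: AR = 1383.84 / 369.2 = 3.748

3.748


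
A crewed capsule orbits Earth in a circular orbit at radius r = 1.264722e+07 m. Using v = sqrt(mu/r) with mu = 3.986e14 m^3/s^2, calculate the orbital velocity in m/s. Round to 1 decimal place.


Step 1: mu / r = 3.986e14 / 1.264722e+07 = 31516807.6463
Step 2: v = sqrt(31516807.6463) = 5614.0 m/s

5614.0


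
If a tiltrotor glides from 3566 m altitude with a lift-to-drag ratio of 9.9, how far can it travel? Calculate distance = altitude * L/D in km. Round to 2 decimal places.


Step 1: Glide distance = altitude * L/D = 3566 * 9.9 = 35303.4 m
Step 2: Convert to km: 35303.4 / 1000 = 35.30 km

35.30


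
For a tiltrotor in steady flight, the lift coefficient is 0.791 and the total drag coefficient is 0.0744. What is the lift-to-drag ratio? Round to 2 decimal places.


Step 1: L/D = CL / CD = 0.791 / 0.0744
Step 2: L/D = 10.63

10.63


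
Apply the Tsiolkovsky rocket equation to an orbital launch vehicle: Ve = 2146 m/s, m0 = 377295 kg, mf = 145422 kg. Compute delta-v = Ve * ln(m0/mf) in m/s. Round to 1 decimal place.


Step 1: Mass ratio m0/mf = 377295 / 145422 = 2.594484
Step 2: ln(2.594484) = 0.953388
Step 3: delta-v = 2146 * 0.953388 = 2046.0 m/s

2046.0
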